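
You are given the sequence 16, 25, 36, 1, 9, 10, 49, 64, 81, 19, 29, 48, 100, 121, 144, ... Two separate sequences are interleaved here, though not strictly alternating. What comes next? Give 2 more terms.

Positions follow the repeating pattern AAABBB; grouping by letter gives 2 tracks.
Track A is 16, 25, 36, 49, 64, 81, 100, 121, 144, which is perfect squares starting at 4².
Track B is 1, 9, 10, 19, 29, 48, which is Fibonacci-style (each term is the sum of the two before it).
The 16th slot belongs to track B; its 7th term is 77.
Position 17 → track B, term 8 = 125.

77, 125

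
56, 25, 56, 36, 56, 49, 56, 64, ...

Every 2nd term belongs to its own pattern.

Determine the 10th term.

Odd-indexed and even-indexed terms follow separate rules.
Track A: 56, 56, 56, 56 (always 56).
Track B: 25, 36, 49, 64 (consecutive squares n² from n = 5).
Position 10 → track B, term 5 = 81.

81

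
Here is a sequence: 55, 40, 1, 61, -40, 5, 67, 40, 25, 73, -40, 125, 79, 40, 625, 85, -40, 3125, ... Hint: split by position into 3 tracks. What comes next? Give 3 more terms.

91, 40, 15625

Split by position mod 3 into 3 tracks.
Track A: 55, 61, 67, 73, 79, 85 — arithmetic with common difference +6.
Track B: 40, -40, 40, -40, 40, -40 — oscillating between 40 and -40.
Track C: 1, 5, 25, 125, 625, 3125 — powers 5^0, 5^1, 5^2, ….
Position 19 falls in track A as its term 7, giving 91.
Position 20 falls in track B as its term 7, giving 40.
Position 21 falls in track C as its term 7, giving 15625.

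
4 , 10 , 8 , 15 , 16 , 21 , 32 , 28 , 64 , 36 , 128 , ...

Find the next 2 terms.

45, 256

Split by position mod 2 into 2 tracks.
Subsequence A: 4, 8, 16, 32, 64, 128 — powers of 2.
Subsequence B: 10, 15, 21, 28, 36 — the triangular numbers T_4, T_5, ….
The 12th slot belongs to subsequence B; its 6th term is 45.
Term 13 comes from subsequence A (its 7th entry): 256.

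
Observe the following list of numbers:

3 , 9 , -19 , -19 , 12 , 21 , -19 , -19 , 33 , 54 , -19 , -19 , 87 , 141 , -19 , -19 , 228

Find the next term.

369

Reading positions in blocks of 4 reveals the pattern AABB — 2 tracks woven together.
Stream A = 3, 9, 12, 21, 33, 54, 87, 141, 228: Fibonacci-style (each term is the sum of the two before it).
Stream B = -19, -19, -19, -19, -19, -19, -19, -19: constant -19.
Term 18 comes from stream A (its 10th entry): 369.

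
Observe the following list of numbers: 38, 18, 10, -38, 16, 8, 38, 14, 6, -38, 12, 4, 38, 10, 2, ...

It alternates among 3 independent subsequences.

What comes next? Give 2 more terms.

Read the sequence 3 terms at a time; column i is its own pattern.
Track A is 38, -38, 38, -38, 38, which is alternating ±38.
Track B is 18, 16, 14, 12, 10, which is arithmetic, step −2.
Track C is 10, 8, 6, 4, 2, which is subtracting 2 each time.
Term 16 comes from track A (its 6th entry): -38.
Term 17 comes from track B (its 6th entry): 8.

-38, 8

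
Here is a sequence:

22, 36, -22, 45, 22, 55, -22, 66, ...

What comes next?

22

Odd-indexed and even-indexed terms follow separate rules.
Stream A: 22, -22, 22, -22. Oscillating between 22 and -22.
Stream B: 36, 45, 55, 66. The triangular numbers T_8, T_9, ….
Position 9 → stream A, term 5 = 22.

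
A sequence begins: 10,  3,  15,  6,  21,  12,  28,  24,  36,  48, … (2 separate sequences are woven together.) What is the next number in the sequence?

45

Split by position mod 2 into 2 tracks.
Track A = 10, 15, 21, 28, 36: triangular numbers n(n+1)/2 for n = 4, 5, ….
Track B = 3, 6, 12, 24, 48: geometric with ratio 2.
The 11th slot belongs to track A; its 6th term is 45.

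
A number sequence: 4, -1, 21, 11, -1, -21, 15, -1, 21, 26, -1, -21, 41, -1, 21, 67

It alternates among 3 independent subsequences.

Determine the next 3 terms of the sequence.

-1, -21, 108

Read the sequence 3 terms at a time; column i is its own pattern.
Subsequence A: 4, 11, 15, 26, 41, 67 (a Fibonacci-like recurrence a_n = a_{n-1} + a_{n-2}).
Subsequence B: -1, -1, -1, -1, -1 (always -1).
Subsequence C: 21, -21, 21, -21, 21 (oscillating between 21 and -21).
Position 17 → subsequence B, term 6 = -1.
The 18th slot belongs to subsequence C; its 6th term is -21.
Term 19 comes from subsequence A (its 7th entry): 108.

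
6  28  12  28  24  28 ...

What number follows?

48

Split by position mod 2 into 2 tracks.
Track A: 6, 12, 24 (multiplying by 2 each time).
Track B: 28, 28, 28 (always 28).
Position 7 → track A, term 4 = 48.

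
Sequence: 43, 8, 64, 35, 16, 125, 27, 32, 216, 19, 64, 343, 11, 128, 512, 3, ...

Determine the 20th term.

Split by position mod 3: positions 1, 4, 7, … form one track, and each other residue class forms its own.
Track A: 43, 35, 27, 19, 11, 3 — arithmetic with common difference −8.
Track B: 8, 16, 32, 64, 128 — powers of 2.
Track C: 64, 125, 216, 343, 512 — perfect cubes starting at 4³.
Position 20 falls in track B as its term 7, giving 512.

512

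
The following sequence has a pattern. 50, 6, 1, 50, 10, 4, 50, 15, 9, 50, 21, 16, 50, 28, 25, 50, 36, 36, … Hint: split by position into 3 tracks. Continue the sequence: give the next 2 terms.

Split by position mod 3: positions 1, 4, 7, … form one track, and each other residue class forms its own.
Track A is 50, 50, 50, 50, 50, 50, which is the constant sequence 50.
Track B is 6, 10, 15, 21, 28, 36, which is the triangular numbers T_3, T_4, ….
Track C is 1, 4, 9, 16, 25, 36, which is perfect squares starting at 1².
Position 19 → track A, term 7 = 50.
Position 20 → track B, term 7 = 45.

50, 45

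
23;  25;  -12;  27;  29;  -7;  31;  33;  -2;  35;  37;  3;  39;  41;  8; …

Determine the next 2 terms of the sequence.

43, 45

Reading positions in blocks of 3 reveals the pattern AAB — 2 tracks woven together.
Track A: 23, 25, 27, 29, 31, 33, 35, 37, 39, 41. Arithmetic, step +2.
Track B: -12, -7, -2, 3, 8. Linear: a_n = -17 + 5·n.
Position 16 falls in track A as its term 11, giving 43.
Position 17 → track A, term 12 = 45.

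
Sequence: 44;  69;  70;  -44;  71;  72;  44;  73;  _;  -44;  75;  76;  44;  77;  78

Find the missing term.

74

Reading positions in blocks of 3 reveals the pattern ABB — 2 tracks woven together.
Track A: 44, -44, 44, -44, 44 — alternating ±44.
Track B: 69, 70, 71, 72, 73, ?, 75, 76, 77, 78 — arithmetic with common difference +1.
Filling track B at index 6 by its rule yields 74.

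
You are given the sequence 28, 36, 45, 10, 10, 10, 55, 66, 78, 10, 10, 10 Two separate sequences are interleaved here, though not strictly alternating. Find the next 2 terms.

Positions follow the repeating pattern AAABBB; grouping by letter gives 2 tracks.
Track A = 28, 36, 45, 55, 66, 78: triangular numbers starting at T_7.
Track B = 10, 10, 10, 10, 10, 10: the constant sequence 10.
Term 13 comes from track A (its 7th entry): 91.
Position 14 → track A, term 8 = 105.

91, 105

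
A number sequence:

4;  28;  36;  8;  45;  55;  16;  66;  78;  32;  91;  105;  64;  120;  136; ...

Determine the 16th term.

128

The slot pattern repeats as ABB (period 3), so there are 2 interleaved tracks.
Stream A: 4, 8, 16, 32, 64. A geometric progression (common ratio 2).
Stream B: 28, 36, 45, 55, 66, 78, 91, 105, 120, 136. Triangular numbers starting at T_7.
Position 16 → stream A, term 6 = 128.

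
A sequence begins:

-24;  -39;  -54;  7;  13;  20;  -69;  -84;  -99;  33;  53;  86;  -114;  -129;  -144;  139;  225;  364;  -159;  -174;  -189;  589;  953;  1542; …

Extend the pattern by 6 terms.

-204, -219, -234, 2495, 4037, 6532

Reading positions in blocks of 6 reveals the pattern AAABBB — 2 tracks woven together.
Track A: -24, -39, -54, -69, -84, -99, -114, -129, -144, -159, -174, -189. Arithmetic, step −15.
Track B: 7, 13, 20, 33, 53, 86, 139, 225, 364, 589, 953, 1542. A Fibonacci-like recurrence a_n = a_{n-1} + a_{n-2}.
Position 25 → track A, term 13 = -204.
Position 26 → track A, term 14 = -219.
Position 27 falls in track A as its term 15, giving -234.
Position 28 → track B, term 13 = 2495.
The 29th slot belongs to track B; its 14th term is 4037.
The 30th slot belongs to track B; its 15th term is 6532.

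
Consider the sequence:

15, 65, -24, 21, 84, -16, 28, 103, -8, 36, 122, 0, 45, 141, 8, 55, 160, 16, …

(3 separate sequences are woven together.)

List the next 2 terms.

66, 179

Taking every 3rd term gives 3 separate tracks.
Track A = 15, 21, 28, 36, 45, 55: triangular numbers starting at T_5.
Track B = 65, 84, 103, 122, 141, 160: linear: a_n = 46 + 19·n.
Track C = -24, -16, -8, 0, 8, 16: adding 8 each time.
Position 19 falls in track A as its term 7, giving 66.
Term 20 comes from track B (its 7th entry): 179.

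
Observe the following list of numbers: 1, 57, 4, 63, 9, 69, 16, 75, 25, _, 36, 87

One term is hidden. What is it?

Split by position mod 2 into 2 tracks.
Track A is 1, 4, 9, 16, 25, 36, which is the squares 1², 2², 3², ….
Track B is 57, 63, 69, 75, ?, 87, which is arithmetic with common difference +6.
The gap is track B's term 5; the rule gives 81.

81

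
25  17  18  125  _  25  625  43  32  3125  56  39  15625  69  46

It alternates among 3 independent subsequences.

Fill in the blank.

Split by position mod 3: positions 1, 4, 7, … form one track, and each other residue class forms its own.
Track A: 25, 125, 625, 3125, 15625 (powers 5^2, 5^3, 5^4, …).
Track B: 17, ?, 43, 56, 69 (adding 13 each time).
Track C: 18, 25, 32, 39, 46 (arithmetic with common difference +7).
Track B's pattern makes the blank 30.

30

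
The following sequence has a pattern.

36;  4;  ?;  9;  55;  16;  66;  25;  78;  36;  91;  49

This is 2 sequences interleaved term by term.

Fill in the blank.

45

The terms cycle through 2 interleaved subsequences.
Subsequence A: 36, ?, 55, 66, 78, 91. Triangular numbers starting at T_8.
Subsequence B: 4, 9, 16, 25, 36, 49. Consecutive squares n² from n = 2.
The gap is subsequence A's term 2; the rule gives 45.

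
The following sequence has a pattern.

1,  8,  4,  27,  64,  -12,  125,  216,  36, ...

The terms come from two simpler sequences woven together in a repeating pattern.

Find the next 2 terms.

343, 512

The slot pattern repeats as AAB (period 3), so there are 2 interleaved tracks.
Stream A: 1, 8, 27, 64, 125, 216 — consecutive cubes n³ from n = 1.
Stream B: 4, -12, 36 — geometric with ratio -3.
Position 10 falls in stream A as its term 7, giving 343.
Position 11 falls in stream A as its term 8, giving 512.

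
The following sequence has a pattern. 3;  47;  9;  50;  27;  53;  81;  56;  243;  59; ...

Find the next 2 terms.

The terms cycle through 2 interleaved subsequences.
Track A: 3, 9, 27, 81, 243. Powers 3^1, 3^2, 3^3, ….
Track B: 47, 50, 53, 56, 59. Arithmetic, step +3.
Term 11 comes from track A (its 6th entry): 729.
The 12th slot belongs to track B; its 6th term is 62.

729, 62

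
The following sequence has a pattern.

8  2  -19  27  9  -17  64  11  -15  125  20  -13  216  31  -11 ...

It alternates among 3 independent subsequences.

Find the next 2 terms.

343, 51

Taking every 3rd term gives 3 separate tracks.
Stream A: 8, 27, 64, 125, 216 (consecutive cubes n³ from n = 2).
Stream B: 2, 9, 11, 20, 31 (Fibonacci-style (each term is the sum of the two before it)).
Stream C: -19, -17, -15, -13, -11 (arithmetic with common difference +2).
The 16th slot belongs to stream A; its 6th term is 343.
Position 17 falls in stream B as its term 6, giving 51.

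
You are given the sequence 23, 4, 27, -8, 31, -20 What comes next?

Odd-indexed and even-indexed terms follow separate rules.
Stream A is 23, 27, 31, which is linear: a_n = 19 + 4·n.
Stream B is 4, -8, -20, which is subtracting 12 each time.
The 7th slot belongs to stream A; its 4th term is 35.

35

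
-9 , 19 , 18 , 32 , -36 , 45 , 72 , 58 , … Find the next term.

-144

The terms cycle through 2 interleaved subsequences.
Track A is -9, 18, -36, 72, which is geometric, ×-2 each step.
Track B is 19, 32, 45, 58, which is linear: a_n = 6 + 13·n.
The 9th slot belongs to track A; its 5th term is -144.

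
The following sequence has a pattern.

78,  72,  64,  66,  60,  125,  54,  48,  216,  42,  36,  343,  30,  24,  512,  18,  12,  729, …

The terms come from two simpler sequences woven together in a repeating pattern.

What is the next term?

Positions follow the repeating pattern AAB; grouping by letter gives 2 tracks.
Stream A: 78, 72, 66, 60, 54, 48, 42, 36, 30, 24, 18, 12 — linear: a_n = 84 − 6·n.
Stream B: 64, 125, 216, 343, 512, 729 — consecutive cubes n³ from n = 4.
Position 19 → stream A, term 13 = 6.

6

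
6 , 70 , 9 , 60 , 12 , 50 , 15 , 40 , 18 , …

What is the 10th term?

Odd-indexed and even-indexed terms follow separate rules.
Subsequence A: 6, 9, 12, 15, 18 — arithmetic, step +3.
Subsequence B: 70, 60, 50, 40 — subtracting 10 each time.
Position 10 → subsequence B, term 5 = 30.

30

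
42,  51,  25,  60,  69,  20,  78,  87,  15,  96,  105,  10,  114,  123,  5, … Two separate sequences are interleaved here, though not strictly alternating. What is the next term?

Positions follow the repeating pattern AAB; grouping by letter gives 2 tracks.
Track A: 42, 51, 60, 69, 78, 87, 96, 105, 114, 123 — arithmetic, step +9.
Track B: 25, 20, 15, 10, 5 — arithmetic, step −5.
Term 16 comes from track A (its 11th entry): 132.

132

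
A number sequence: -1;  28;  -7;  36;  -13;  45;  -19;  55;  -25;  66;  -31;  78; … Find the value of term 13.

-37

Positions 1, 3, 5, … form one subsequence and positions 2, 4, 6, … form another.
Subsequence A: -1, -7, -13, -19, -25, -31. Subtracting 6 each time.
Subsequence B: 28, 36, 45, 55, 66, 78. Triangular numbers starting at T_7.
Position 13 falls in subsequence A as its term 7, giving -37.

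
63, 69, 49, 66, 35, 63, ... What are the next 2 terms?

Odd-indexed and even-indexed terms follow separate rules.
Subsequence A: 63, 49, 35. Arithmetic with common difference −14.
Subsequence B: 69, 66, 63. Linear: a_n = 72 − 3·n.
Position 7 → subsequence A, term 4 = 21.
Position 8 → subsequence B, term 4 = 60.

21, 60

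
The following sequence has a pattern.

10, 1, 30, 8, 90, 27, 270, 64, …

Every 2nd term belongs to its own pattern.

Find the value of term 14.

343

Odd-indexed and even-indexed terms follow separate rules.
Subsequence A is 10, 30, 90, 270, which is geometric with ratio 3.
Subsequence B is 1, 8, 27, 64, which is the cubes 1³, 2³, 3³, ….
Position 14 falls in subsequence B as its term 7, giving 343.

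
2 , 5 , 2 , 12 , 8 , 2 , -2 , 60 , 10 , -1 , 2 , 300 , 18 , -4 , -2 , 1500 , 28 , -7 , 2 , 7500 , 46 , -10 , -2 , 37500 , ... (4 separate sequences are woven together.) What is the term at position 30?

-16

Split by position mod 4 into 4 tracks.
Track A: 2, 8, 10, 18, 28, 46 — Fibonacci-style (each term is the sum of the two before it).
Track B: 5, 2, -1, -4, -7, -10 — subtracting 3 each time.
Track C: 2, -2, 2, -2, 2, -2 — alternating ±2.
Track D: 12, 60, 300, 1500, 7500, 37500 — geometric, ×5 each step.
The 30th slot belongs to track B; its 8th term is -16.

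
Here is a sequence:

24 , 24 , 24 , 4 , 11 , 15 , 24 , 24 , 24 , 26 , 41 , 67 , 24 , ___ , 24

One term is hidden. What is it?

24

Positions follow the repeating pattern AAABBB; grouping by letter gives 2 tracks.
Stream A: 24, 24, 24, 24, 24, 24, 24, ?, 24 — constant 24.
Stream B: 4, 11, 15, 26, 41, 67 — a Fibonacci-like recurrence a_n = a_{n-1} + a_{n-2}.
Filling stream A at index 8 by its rule yields 24.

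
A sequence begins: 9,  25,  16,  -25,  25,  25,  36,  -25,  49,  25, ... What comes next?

64

Positions 1, 3, 5, … form one subsequence and positions 2, 4, 6, … form another.
Subsequence A: 9, 16, 25, 36, 49 (consecutive squares n² from n = 3).
Subsequence B: 25, -25, 25, -25, 25 (oscillating between 25 and -25).
Position 11 falls in subsequence A as its term 6, giving 64.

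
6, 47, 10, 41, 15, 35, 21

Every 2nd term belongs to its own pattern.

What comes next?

29

Taking every 2nd term gives 2 separate tracks.
Track A is 6, 10, 15, 21, which is the triangular numbers T_3, T_4, ….
Track B is 47, 41, 35, which is linear: a_n = 53 − 6·n.
The 8th slot belongs to track B; its 4th term is 29.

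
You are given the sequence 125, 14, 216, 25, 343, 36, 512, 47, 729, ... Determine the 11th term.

Positions 1, 3, 5, … form one subsequence and positions 2, 4, 6, … form another.
Subsequence A: 125, 216, 343, 512, 729 — the cubes 5³, 6³, 7³, ….
Subsequence B: 14, 25, 36, 47 — adding 11 each time.
Term 11 comes from subsequence A (its 6th entry): 1000.

1000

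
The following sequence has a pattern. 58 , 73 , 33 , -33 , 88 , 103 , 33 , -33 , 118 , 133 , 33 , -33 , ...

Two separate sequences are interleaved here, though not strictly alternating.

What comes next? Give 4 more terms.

Reading positions in blocks of 4 reveals the pattern AABB — 2 tracks woven together.
Subsequence A: 58, 73, 88, 103, 118, 133 — adding 15 each time.
Subsequence B: 33, -33, 33, -33, 33, -33 — the oscillation 33·(−1)^(n+1).
Term 13 comes from subsequence A (its 7th entry): 148.
Term 14 comes from subsequence A (its 8th entry): 163.
Position 15 falls in subsequence B as its term 7, giving 33.
Term 16 comes from subsequence B (its 8th entry): -33.

148, 163, 33, -33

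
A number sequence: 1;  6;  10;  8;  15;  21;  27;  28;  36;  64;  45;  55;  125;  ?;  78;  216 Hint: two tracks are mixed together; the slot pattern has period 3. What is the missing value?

Reading positions in blocks of 3 reveals the pattern ABB — 2 tracks woven together.
Track A: 1, 8, 27, 64, 125, 216. The cubes 1³, 2³, 3³, ….
Track B: 6, 10, 15, 21, 28, 36, 45, 55, ?, 78. The triangular numbers T_3, T_4, ….
So the missing entry in track B is 66.

66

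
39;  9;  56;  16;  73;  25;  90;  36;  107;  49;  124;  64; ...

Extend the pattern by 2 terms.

141, 81

The terms cycle through 2 interleaved subsequences.
Track A: 39, 56, 73, 90, 107, 124. Arithmetic, step +17.
Track B: 9, 16, 25, 36, 49, 64. Consecutive squares n² from n = 3.
Term 13 comes from track A (its 7th entry): 141.
Term 14 comes from track B (its 7th entry): 81.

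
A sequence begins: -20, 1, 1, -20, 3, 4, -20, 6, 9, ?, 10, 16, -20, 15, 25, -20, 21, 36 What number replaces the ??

-20

Taking every 3rd term gives 3 separate tracks.
Track A: -20, -20, -20, ?, -20, -20 (always -20).
Track B: 1, 3, 6, 10, 15, 21 (triangular numbers n(n+1)/2 for n = 1, 2, …).
Track C: 1, 4, 9, 16, 25, 36 (perfect squares starting at 1²).
So the missing entry in track A is -20.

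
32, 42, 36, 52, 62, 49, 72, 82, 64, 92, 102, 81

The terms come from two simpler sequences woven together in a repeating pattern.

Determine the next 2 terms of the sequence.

112, 122

The slot pattern repeats as AAB (period 3), so there are 2 interleaved tracks.
Stream A is 32, 42, 52, 62, 72, 82, 92, 102, which is arithmetic, step +10.
Stream B is 36, 49, 64, 81, which is the squares 6², 7², 8², ….
The 13th slot belongs to stream A; its 9th term is 112.
Position 14 → stream A, term 10 = 122.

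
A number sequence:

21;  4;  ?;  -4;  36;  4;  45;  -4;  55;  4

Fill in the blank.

28

Positions 1, 3, 5, … form one subsequence and positions 2, 4, 6, … form another.
Track A = 21, ?, 36, 45, 55: triangular numbers starting at T_6.
Track B = 4, -4, 4, -4, 4: oscillating between 4 and -4.
Filling track A at index 2 by its rule yields 28.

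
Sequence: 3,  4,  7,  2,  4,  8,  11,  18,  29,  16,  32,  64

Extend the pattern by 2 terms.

47, 76

Reading positions in blocks of 6 reveals the pattern AAABBB — 2 tracks woven together.
Subsequence A = 3, 4, 7, 11, 18, 29: a Fibonacci-like recurrence a_n = a_{n-1} + a_{n-2}.
Subsequence B = 2, 4, 8, 16, 32, 64: powers of 2.
Term 13 comes from subsequence A (its 7th entry): 47.
Position 14 falls in subsequence A as its term 8, giving 76.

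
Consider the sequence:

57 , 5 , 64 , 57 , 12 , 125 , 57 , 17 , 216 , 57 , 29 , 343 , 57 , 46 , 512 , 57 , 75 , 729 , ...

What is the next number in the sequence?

Split by position mod 3: positions 1, 4, 7, … form one track, and each other residue class forms its own.
Track A is 57, 57, 57, 57, 57, 57, which is constant 57.
Track B is 5, 12, 17, 29, 46, 75, which is a Fibonacci-like recurrence a_n = a_{n-1} + a_{n-2}.
Track C is 64, 125, 216, 343, 512, 729, which is the cubes 4³, 5³, 6³, ….
Position 19 → track A, term 7 = 57.

57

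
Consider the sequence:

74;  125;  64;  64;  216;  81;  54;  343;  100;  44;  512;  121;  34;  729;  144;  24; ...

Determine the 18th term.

169

The terms cycle through 3 interleaved subsequences.
Track A is 74, 64, 54, 44, 34, 24, which is arithmetic, step −10.
Track B is 125, 216, 343, 512, 729, which is consecutive cubes n³ from n = 5.
Track C is 64, 81, 100, 121, 144, which is perfect squares starting at 8².
Term 18 comes from track C (its 6th entry): 169.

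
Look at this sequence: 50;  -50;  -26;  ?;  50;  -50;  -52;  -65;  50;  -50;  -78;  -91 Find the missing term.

The slot pattern repeats as AABB (period 4), so there are 2 interleaved tracks.
Stream A = 50, -50, 50, -50, 50, -50: alternating ±50.
Stream B = -26, ?, -52, -65, -78, -91: linear: a_n = -13 − 13·n.
So the missing entry in stream B is -39.

-39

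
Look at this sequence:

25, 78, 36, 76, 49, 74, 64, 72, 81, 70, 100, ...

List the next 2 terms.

Odd-indexed and even-indexed terms follow separate rules.
Track A = 25, 36, 49, 64, 81, 100: consecutive squares n² from n = 5.
Track B = 78, 76, 74, 72, 70: arithmetic, step −2.
Term 12 comes from track B (its 6th entry): 68.
Position 13 → track A, term 7 = 121.

68, 121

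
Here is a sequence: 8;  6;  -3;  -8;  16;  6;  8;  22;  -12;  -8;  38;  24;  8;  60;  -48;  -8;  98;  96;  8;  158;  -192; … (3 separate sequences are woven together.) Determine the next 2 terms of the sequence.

-8, 256

Taking every 3rd term gives 3 separate tracks.
Track A: 8, -8, 8, -8, 8, -8, 8 — the oscillation 8·(−1)^(n+1).
Track B: 6, 16, 22, 38, 60, 98, 158 — a Fibonacci-like recurrence a_n = a_{n-1} + a_{n-2}.
Track C: -3, 6, -12, 24, -48, 96, -192 — geometric with ratio -2.
Term 22 comes from track A (its 8th entry): -8.
Position 23 falls in track B as its term 8, giving 256.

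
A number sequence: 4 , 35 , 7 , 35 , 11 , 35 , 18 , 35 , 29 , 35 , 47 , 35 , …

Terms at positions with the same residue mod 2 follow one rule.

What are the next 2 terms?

Odd-indexed and even-indexed terms follow separate rules.
Track A = 4, 7, 11, 18, 29, 47: Fibonacci-style (each term is the sum of the two before it).
Track B = 35, 35, 35, 35, 35, 35: always 35.
Position 13 falls in track A as its term 7, giving 76.
Position 14 falls in track B as its term 7, giving 35.

76, 35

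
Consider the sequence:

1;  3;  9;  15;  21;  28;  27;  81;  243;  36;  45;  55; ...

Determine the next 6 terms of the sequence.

729, 2187, 6561, 66, 78, 91

The slot pattern repeats as AAABBB (period 6), so there are 2 interleaved tracks.
Track A is 1, 3, 9, 27, 81, 243, which is successive powers of 3.
Track B is 15, 21, 28, 36, 45, 55, which is the triangular numbers T_5, T_6, ….
Term 13 comes from track A (its 7th entry): 729.
Term 14 comes from track A (its 8th entry): 2187.
Position 15 → track A, term 9 = 6561.
Position 16 → track B, term 7 = 66.
Position 17 falls in track B as its term 8, giving 78.
Position 18 falls in track B as its term 9, giving 91.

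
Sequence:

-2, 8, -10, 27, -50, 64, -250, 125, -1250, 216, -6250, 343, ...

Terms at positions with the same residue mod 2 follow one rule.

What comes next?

-31250

The terms cycle through 2 interleaved subsequences.
Subsequence A is -2, -10, -50, -250, -1250, -6250, which is geometric, ×5 each step.
Subsequence B is 8, 27, 64, 125, 216, 343, which is perfect cubes starting at 2³.
Term 13 comes from subsequence A (its 7th entry): -31250.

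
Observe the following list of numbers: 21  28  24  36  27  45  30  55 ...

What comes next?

Positions 1, 3, 5, … form one subsequence and positions 2, 4, 6, … form another.
Track A = 21, 24, 27, 30: arithmetic, step +3.
Track B = 28, 36, 45, 55: the triangular numbers T_7, T_8, ….
Position 9 falls in track A as its term 5, giving 33.

33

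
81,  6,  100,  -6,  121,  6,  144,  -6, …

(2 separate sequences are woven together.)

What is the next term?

169

Taking every 2nd term gives 2 separate tracks.
Track A = 81, 100, 121, 144: consecutive squares n² from n = 9.
Track B = 6, -6, 6, -6: the oscillation 6·(−1)^(n+1).
Position 9 → track A, term 5 = 169.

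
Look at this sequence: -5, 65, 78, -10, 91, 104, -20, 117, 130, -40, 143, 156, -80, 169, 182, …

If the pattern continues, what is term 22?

-640

Positions follow the repeating pattern ABB; grouping by letter gives 2 tracks.
Track A: -5, -10, -20, -40, -80 — multiplying by 2 each time.
Track B: 65, 78, 91, 104, 117, 130, 143, 156, 169, 182 — arithmetic, step +13.
Position 22 → track A, term 8 = -640.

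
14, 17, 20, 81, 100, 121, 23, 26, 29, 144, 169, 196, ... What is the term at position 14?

35

Positions follow the repeating pattern AAABBB; grouping by letter gives 2 tracks.
Stream A is 14, 17, 20, 23, 26, 29, which is arithmetic with common difference +3.
Stream B is 81, 100, 121, 144, 169, 196, which is perfect squares starting at 9².
The 14th slot belongs to stream A; its 8th term is 35.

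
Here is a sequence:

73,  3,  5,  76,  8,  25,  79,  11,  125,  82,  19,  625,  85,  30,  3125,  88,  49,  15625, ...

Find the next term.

91

Read the sequence 3 terms at a time; column i is its own pattern.
Stream A is 73, 76, 79, 82, 85, 88, which is linear: a_n = 70 + 3·n.
Stream B is 3, 8, 11, 19, 30, 49, which is Fibonacci-style (each term is the sum of the two before it).
Stream C is 5, 25, 125, 625, 3125, 15625, which is successive powers of 5.
Position 19 falls in stream A as its term 7, giving 91.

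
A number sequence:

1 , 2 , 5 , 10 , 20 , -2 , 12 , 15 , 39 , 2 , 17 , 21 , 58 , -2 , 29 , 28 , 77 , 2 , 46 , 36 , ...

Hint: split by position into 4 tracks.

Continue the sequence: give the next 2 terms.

Taking every 4th term gives 4 separate tracks.
Track A: 1, 20, 39, 58, 77 — adding 19 each time.
Track B: 2, -2, 2, -2, 2 — oscillating between 2 and -2.
Track C: 5, 12, 17, 29, 46 — a Fibonacci-like recurrence a_n = a_{n-1} + a_{n-2}.
Track D: 10, 15, 21, 28, 36 — triangular numbers starting at T_4.
The 21st slot belongs to track A; its 6th term is 96.
The 22nd slot belongs to track B; its 6th term is -2.

96, -2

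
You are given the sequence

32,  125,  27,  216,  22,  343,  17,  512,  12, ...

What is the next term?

729

Taking every 2nd term gives 2 separate tracks.
Track A is 32, 27, 22, 17, 12, which is arithmetic, step −5.
Track B is 125, 216, 343, 512, which is perfect cubes starting at 5³.
Position 10 → track B, term 5 = 729.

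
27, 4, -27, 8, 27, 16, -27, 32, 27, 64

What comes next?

-27

The terms cycle through 2 interleaved subsequences.
Track A = 27, -27, 27, -27, 27: alternating ±27.
Track B = 4, 8, 16, 32, 64: powers of 2.
Term 11 comes from track A (its 6th entry): -27.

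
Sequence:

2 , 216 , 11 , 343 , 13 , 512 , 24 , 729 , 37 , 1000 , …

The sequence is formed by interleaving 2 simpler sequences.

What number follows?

61

The terms cycle through 2 interleaved subsequences.
Track A: 2, 11, 13, 24, 37 (Fibonacci-style (each term is the sum of the two before it)).
Track B: 216, 343, 512, 729, 1000 (the cubes 6³, 7³, 8³, …).
The 11th slot belongs to track A; its 6th term is 61.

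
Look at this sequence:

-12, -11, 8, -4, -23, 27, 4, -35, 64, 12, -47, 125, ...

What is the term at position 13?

Split by position mod 3: positions 1, 4, 7, … form one track, and each other residue class forms its own.
Stream A is -12, -4, 4, 12, which is adding 8 each time.
Stream B is -11, -23, -35, -47, which is arithmetic, step −12.
Stream C is 8, 27, 64, 125, which is the cubes 2³, 3³, 4³, ….
Position 13 falls in stream A as its term 5, giving 20.

20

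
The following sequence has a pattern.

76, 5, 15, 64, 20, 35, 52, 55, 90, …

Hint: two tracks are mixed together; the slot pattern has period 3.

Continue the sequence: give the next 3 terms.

40, 145, 235

The slot pattern repeats as ABB (period 3), so there are 2 interleaved tracks.
Track A = 76, 64, 52: linear: a_n = 88 − 12·n.
Track B = 5, 15, 20, 35, 55, 90: a Fibonacci-like recurrence a_n = a_{n-1} + a_{n-2}.
The 10th slot belongs to track A; its 4th term is 40.
The 11th slot belongs to track B; its 7th term is 145.
Position 12 falls in track B as its term 8, giving 235.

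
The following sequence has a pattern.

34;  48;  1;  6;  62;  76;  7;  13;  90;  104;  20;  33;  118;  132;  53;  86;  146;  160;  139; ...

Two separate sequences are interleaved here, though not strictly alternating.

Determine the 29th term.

Positions follow the repeating pattern AABB; grouping by letter gives 2 tracks.
Track A: 34, 48, 62, 76, 90, 104, 118, 132, 146, 160 (adding 14 each time).
Track B: 1, 6, 7, 13, 20, 33, 53, 86, 139 (Fibonacci-style (each term is the sum of the two before it)).
The 29th slot belongs to track A; its 15th term is 230.

230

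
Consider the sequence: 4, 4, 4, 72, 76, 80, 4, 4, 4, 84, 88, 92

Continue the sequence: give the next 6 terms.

4, 4, 4, 96, 100, 104

The slot pattern repeats as AAABBB (period 6), so there are 2 interleaved tracks.
Track A: 4, 4, 4, 4, 4, 4. Always 4.
Track B: 72, 76, 80, 84, 88, 92. Arithmetic with common difference +4.
Term 13 comes from track A (its 7th entry): 4.
Term 14 comes from track A (its 8th entry): 4.
Term 15 comes from track A (its 9th entry): 4.
Position 16 → track B, term 7 = 96.
Position 17 → track B, term 8 = 100.
The 18th slot belongs to track B; its 9th term is 104.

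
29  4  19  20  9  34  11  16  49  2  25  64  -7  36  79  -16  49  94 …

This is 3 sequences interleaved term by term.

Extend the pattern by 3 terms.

-25, 64, 109

Split by position mod 3: positions 1, 4, 7, … form one track, and each other residue class forms its own.
Stream A is 29, 20, 11, 2, -7, -16, which is linear: a_n = 38 − 9·n.
Stream B is 4, 9, 16, 25, 36, 49, which is the squares 2², 3², 4², ….
Stream C is 19, 34, 49, 64, 79, 94, which is arithmetic, step +15.
Term 19 comes from stream A (its 7th entry): -25.
Position 20 → stream B, term 7 = 64.
Position 21 falls in stream C as its term 7, giving 109.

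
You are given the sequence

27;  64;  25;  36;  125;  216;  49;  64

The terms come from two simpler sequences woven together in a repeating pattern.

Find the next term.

Positions follow the repeating pattern AABB; grouping by letter gives 2 tracks.
Track A is 27, 64, 125, 216, which is perfect cubes starting at 3³.
Track B is 25, 36, 49, 64, which is consecutive squares n² from n = 5.
Position 9 → track A, term 5 = 343.

343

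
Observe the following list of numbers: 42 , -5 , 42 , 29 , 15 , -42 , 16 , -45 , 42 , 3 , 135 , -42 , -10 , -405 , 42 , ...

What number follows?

Read the sequence 3 terms at a time; column i is its own pattern.
Track A: 42, 29, 16, 3, -10 — arithmetic, step −13.
Track B: -5, 15, -45, 135, -405 — a geometric progression (common ratio -3).
Track C: 42, -42, 42, -42, 42 — oscillating between 42 and -42.
Position 16 falls in track A as its term 6, giving -23.

-23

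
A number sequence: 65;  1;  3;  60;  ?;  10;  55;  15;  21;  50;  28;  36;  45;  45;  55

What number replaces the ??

6

Reading positions in blocks of 3 reveals the pattern ABB — 2 tracks woven together.
Track A = 65, 60, 55, 50, 45: linear: a_n = 70 − 5·n.
Track B = 1, 3, ?, 10, 15, 21, 28, 36, 45, 55: the triangular numbers T_1, T_2, ….
The gap is track B's term 3; the rule gives 6.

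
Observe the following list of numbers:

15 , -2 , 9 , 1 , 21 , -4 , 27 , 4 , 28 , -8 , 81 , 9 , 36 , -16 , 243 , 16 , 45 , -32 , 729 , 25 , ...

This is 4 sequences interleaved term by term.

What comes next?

55

Read the sequence 4 terms at a time; column i is its own pattern.
Track A: 15, 21, 28, 36, 45. Triangular numbers n(n+1)/2 for n = 5, 6, ….
Track B: -2, -4, -8, -16, -32. A geometric progression (common ratio 2).
Track C: 9, 27, 81, 243, 729. Powers of 3.
Track D: 1, 4, 9, 16, 25. The squares 1², 2², 3², ….
Term 21 comes from track A (its 6th entry): 55.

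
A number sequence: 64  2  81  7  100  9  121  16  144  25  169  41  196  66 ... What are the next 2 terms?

Split by position mod 2 into 2 tracks.
Subsequence A is 64, 81, 100, 121, 144, 169, 196, which is consecutive squares n² from n = 8.
Subsequence B is 2, 7, 9, 16, 25, 41, 66, which is a Fibonacci-like recurrence a_n = a_{n-1} + a_{n-2}.
Position 15 falls in subsequence A as its term 8, giving 225.
Position 16 → subsequence B, term 8 = 107.

225, 107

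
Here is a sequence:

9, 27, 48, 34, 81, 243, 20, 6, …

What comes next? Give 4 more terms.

729, 2187, -8, -22

The slot pattern repeats as AABB (period 4), so there are 2 interleaved tracks.
Subsequence A: 9, 27, 81, 243. Powers 3^2, 3^3, 3^4, ….
Subsequence B: 48, 34, 20, 6. Subtracting 14 each time.
Position 9 → subsequence A, term 5 = 729.
Position 10 falls in subsequence A as its term 6, giving 2187.
The 11th slot belongs to subsequence B; its 5th term is -8.
The 12th slot belongs to subsequence B; its 6th term is -22.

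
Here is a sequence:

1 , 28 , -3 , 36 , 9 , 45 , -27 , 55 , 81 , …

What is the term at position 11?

Odd-indexed and even-indexed terms follow separate rules.
Stream A: 1, -3, 9, -27, 81. Geometric with ratio -3.
Stream B: 28, 36, 45, 55. The triangular numbers T_7, T_8, ….
Term 11 comes from stream A (its 6th entry): -243.

-243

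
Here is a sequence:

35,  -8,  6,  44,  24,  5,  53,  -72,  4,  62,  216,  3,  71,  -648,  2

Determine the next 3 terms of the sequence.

Read the sequence 3 terms at a time; column i is its own pattern.
Stream A = 35, 44, 53, 62, 71: arithmetic, step +9.
Stream B = -8, 24, -72, 216, -648: a geometric progression (common ratio -3).
Stream C = 6, 5, 4, 3, 2: arithmetic, step −1.
Position 16 falls in stream A as its term 6, giving 80.
The 17th slot belongs to stream B; its 6th term is 1944.
Position 18 → stream C, term 6 = 1.

80, 1944, 1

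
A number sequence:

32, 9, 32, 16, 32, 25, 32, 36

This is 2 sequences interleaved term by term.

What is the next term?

32

The terms cycle through 2 interleaved subsequences.
Subsequence A = 32, 32, 32, 32: the constant sequence 32.
Subsequence B = 9, 16, 25, 36: the squares 3², 4², 5², ….
The 9th slot belongs to subsequence A; its 5th term is 32.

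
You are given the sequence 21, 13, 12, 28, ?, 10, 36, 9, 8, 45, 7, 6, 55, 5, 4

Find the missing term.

11

The slot pattern repeats as ABB (period 3), so there are 2 interleaved tracks.
Subsequence A: 21, 28, 36, 45, 55 — triangular numbers n(n+1)/2 for n = 6, 7, ….
Subsequence B: 13, 12, ?, 10, 9, 8, 7, 6, 5, 4 — arithmetic with common difference −1.
So the missing entry in subsequence B is 11.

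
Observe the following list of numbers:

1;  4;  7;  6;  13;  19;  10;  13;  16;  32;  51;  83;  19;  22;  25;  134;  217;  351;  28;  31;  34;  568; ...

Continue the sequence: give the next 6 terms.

Positions follow the repeating pattern AAABBB; grouping by letter gives 2 tracks.
Track A = 1, 4, 7, 10, 13, 16, 19, 22, 25, 28, 31, 34: arithmetic with common difference +3.
Track B = 6, 13, 19, 32, 51, 83, 134, 217, 351, 568: a Fibonacci-like recurrence a_n = a_{n-1} + a_{n-2}.
Term 23 comes from track B (its 11th entry): 919.
Position 24 → track B, term 12 = 1487.
Position 25 falls in track A as its term 13, giving 37.
Position 26 falls in track A as its term 14, giving 40.
The 27th slot belongs to track A; its 15th term is 43.
Position 28 → track B, term 13 = 2406.

919, 1487, 37, 40, 43, 2406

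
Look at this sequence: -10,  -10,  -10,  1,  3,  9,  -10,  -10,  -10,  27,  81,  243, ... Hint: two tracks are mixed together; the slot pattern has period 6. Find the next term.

-10

The slot pattern repeats as AAABBB (period 6), so there are 2 interleaved tracks.
Track A is -10, -10, -10, -10, -10, -10, which is the constant sequence -10.
Track B is 1, 3, 9, 27, 81, 243, which is successive powers of 3.
The 13th slot belongs to track A; its 7th term is -10.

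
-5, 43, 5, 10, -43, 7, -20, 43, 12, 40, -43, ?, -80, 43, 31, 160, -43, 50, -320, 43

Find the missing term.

19

Split by position mod 3 into 3 tracks.
Subsequence A: -5, 10, -20, 40, -80, 160, -320. Geometric, ×-2 each step.
Subsequence B: 43, -43, 43, -43, 43, -43, 43. Alternating ±43.
Subsequence C: 5, 7, 12, ?, 31, 50. A Fibonacci-like recurrence a_n = a_{n-1} + a_{n-2}.
The gap is subsequence C's term 4; the rule gives 19.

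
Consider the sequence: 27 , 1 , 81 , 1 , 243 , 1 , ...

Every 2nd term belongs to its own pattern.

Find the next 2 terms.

Split by position mod 2 into 2 tracks.
Track A is 27, 81, 243, which is powers of 3.
Track B is 1, 1, 1, which is constant 1.
Position 7 → track A, term 4 = 729.
The 8th slot belongs to track B; its 4th term is 1.

729, 1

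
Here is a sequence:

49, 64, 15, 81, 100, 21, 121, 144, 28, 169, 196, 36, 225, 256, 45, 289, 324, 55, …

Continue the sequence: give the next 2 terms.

Positions follow the repeating pattern AAB; grouping by letter gives 2 tracks.
Track A: 49, 64, 81, 100, 121, 144, 169, 196, 225, 256, 289, 324 — perfect squares starting at 7².
Track B: 15, 21, 28, 36, 45, 55 — triangular numbers n(n+1)/2 for n = 5, 6, ….
Position 19 → track A, term 13 = 361.
Position 20 → track A, term 14 = 400.

361, 400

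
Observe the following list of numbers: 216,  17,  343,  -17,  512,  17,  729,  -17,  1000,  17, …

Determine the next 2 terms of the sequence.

1331, -17

Positions 1, 3, 5, … form one subsequence and positions 2, 4, 6, … form another.
Track A: 216, 343, 512, 729, 1000. Perfect cubes starting at 6³.
Track B: 17, -17, 17, -17, 17. Alternating ±17.
Position 11 → track A, term 6 = 1331.
Position 12 → track B, term 6 = -17.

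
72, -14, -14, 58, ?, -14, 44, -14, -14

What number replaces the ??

The slot pattern repeats as ABB (period 3), so there are 2 interleaved tracks.
Track A: 72, 58, 44 — subtracting 14 each time.
Track B: -14, -14, ?, -14, -14, -14 — constant -14.
Filling track B at index 3 by its rule yields -14.

-14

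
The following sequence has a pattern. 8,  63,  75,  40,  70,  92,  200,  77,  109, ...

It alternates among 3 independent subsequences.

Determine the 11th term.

84

Taking every 3rd term gives 3 separate tracks.
Track A is 8, 40, 200, which is multiplying by 5 each time.
Track B is 63, 70, 77, which is arithmetic with common difference +7.
Track C is 75, 92, 109, which is arithmetic with common difference +17.
Position 11 falls in track B as its term 4, giving 84.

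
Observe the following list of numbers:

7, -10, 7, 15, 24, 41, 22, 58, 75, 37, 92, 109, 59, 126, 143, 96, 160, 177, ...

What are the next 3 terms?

155, 194, 211

Reading positions in blocks of 3 reveals the pattern ABB — 2 tracks woven together.
Track A: 7, 15, 22, 37, 59, 96 — a Fibonacci-like recurrence a_n = a_{n-1} + a_{n-2}.
Track B: -10, 7, 24, 41, 58, 75, 92, 109, 126, 143, 160, 177 — arithmetic with common difference +17.
Position 19 falls in track A as its term 7, giving 155.
Position 20 → track B, term 13 = 194.
Position 21 → track B, term 14 = 211.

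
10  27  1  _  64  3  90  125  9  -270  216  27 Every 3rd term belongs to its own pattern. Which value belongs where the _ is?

-30

Split by position mod 3: positions 1, 4, 7, … form one track, and each other residue class forms its own.
Subsequence A: 10, ?, 90, -270 — a geometric progression (common ratio -3).
Subsequence B: 27, 64, 125, 216 — consecutive cubes n³ from n = 3.
Subsequence C: 1, 3, 9, 27 — powers 3^0, 3^1, 3^2, ….
Subsequence A's pattern makes the blank -30.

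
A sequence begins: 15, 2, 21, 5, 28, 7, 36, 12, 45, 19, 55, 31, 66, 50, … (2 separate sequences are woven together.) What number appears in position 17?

Odd-indexed and even-indexed terms follow separate rules.
Stream A is 15, 21, 28, 36, 45, 55, 66, which is the triangular numbers T_5, T_6, ….
Stream B is 2, 5, 7, 12, 19, 31, 50, which is Fibonacci-style (each term is the sum of the two before it).
Position 17 → stream A, term 9 = 91.

91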